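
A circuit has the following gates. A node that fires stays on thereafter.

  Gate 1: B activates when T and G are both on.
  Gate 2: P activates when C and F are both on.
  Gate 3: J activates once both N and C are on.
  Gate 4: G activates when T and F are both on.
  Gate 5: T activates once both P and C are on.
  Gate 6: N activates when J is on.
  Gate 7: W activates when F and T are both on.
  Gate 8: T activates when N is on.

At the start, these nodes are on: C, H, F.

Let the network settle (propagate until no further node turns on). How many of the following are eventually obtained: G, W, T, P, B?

5

C and F are on, so P activates (Gate 2).
P and C are on, so T activates (Gate 5).
Gate 7: F and T on → W on.
Gate 4: T and F on → G on.
T and G are on, so B activates (Gate 1).
G: reached.
W: reached.
T: reached.
P: reached.
B: reached.
All 5 are reached.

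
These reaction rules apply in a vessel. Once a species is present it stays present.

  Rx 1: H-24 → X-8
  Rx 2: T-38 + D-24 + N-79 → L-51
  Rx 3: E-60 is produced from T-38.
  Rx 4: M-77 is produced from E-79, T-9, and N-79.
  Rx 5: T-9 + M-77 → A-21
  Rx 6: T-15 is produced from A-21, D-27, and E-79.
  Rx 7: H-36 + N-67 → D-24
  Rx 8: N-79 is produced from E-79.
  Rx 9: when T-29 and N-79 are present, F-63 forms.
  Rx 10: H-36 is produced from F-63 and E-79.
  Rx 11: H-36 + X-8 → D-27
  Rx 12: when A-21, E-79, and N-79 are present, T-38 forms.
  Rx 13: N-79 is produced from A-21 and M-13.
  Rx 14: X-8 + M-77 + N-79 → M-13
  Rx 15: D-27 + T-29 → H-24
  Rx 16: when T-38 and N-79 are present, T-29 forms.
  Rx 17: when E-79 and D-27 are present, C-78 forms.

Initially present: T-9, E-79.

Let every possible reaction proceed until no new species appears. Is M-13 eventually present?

M-13 would need X-8, M-77, and N-79 (Rx 14), but X-8 never forms.

No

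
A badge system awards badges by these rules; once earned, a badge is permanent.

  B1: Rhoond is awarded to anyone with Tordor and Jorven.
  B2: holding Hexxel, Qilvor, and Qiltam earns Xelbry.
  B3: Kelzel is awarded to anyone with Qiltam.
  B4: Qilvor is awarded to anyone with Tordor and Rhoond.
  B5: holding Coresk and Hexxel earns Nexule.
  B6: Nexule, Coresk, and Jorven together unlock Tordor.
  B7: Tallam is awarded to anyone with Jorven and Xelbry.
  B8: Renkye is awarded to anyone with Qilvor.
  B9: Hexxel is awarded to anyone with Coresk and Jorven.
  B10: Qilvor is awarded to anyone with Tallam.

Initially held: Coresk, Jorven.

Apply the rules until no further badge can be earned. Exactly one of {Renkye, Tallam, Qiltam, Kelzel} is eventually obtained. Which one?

With Coresk and Jorven, Hexxel is earned (B9).
With Coresk and Hexxel, Nexule is earned (B5).
With Nexule, Coresk, and Jorven, Tordor is earned (B6).
With Tordor and Jorven, Rhoond is earned (B1).
With Tordor and Rhoond, Qilvor is earned (B4).
With Qilvor, Renkye is earned (B8).
Kelzel would need Qiltam (B3), but Qiltam is never earned. Tallam would need Jorven and Xelbry (B7), but Xelbry is never earned. No rule produces Qiltam, and it is not given.

Renkye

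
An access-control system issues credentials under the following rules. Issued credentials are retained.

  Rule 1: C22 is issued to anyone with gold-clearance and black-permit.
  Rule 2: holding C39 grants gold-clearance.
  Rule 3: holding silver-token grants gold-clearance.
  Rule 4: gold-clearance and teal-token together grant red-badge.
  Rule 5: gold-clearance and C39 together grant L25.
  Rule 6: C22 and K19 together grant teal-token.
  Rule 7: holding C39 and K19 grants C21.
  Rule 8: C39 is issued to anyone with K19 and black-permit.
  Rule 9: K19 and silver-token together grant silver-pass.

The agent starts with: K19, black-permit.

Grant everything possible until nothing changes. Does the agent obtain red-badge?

Yes

Holding K19 and black-permit grants C39 (Rule 8).
Holding C39 grants gold-clearance (Rule 2).
Holding gold-clearance and black-permit grants C22 (Rule 1).
Holding C22 and K19 grants teal-token (Rule 6).
Holding gold-clearance and teal-token grants red-badge (Rule 4).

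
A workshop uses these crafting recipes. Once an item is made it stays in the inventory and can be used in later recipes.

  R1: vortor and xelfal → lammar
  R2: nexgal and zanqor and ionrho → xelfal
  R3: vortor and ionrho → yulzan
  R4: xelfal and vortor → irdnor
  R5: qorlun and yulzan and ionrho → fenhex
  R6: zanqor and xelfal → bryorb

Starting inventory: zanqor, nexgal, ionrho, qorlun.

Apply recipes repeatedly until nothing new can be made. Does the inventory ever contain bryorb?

Yes

Using R2, nexgal, zanqor, and ionrho make xelfal.
zanqor and xelfal → bryorb (R6).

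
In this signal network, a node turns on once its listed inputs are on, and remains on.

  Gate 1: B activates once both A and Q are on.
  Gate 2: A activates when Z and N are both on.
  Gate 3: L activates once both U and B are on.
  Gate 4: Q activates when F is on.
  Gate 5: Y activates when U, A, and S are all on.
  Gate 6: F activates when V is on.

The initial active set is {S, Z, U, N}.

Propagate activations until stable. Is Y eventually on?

Z and N are on, so A activates (Gate 2).
U, A, and S are on, so Y activates (Gate 5).

Yes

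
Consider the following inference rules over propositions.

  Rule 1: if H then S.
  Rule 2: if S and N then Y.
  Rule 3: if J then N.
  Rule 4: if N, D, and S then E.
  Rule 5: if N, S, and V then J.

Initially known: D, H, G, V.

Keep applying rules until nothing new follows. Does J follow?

No

J would need N, S, and V (Rule 5), but N is never established.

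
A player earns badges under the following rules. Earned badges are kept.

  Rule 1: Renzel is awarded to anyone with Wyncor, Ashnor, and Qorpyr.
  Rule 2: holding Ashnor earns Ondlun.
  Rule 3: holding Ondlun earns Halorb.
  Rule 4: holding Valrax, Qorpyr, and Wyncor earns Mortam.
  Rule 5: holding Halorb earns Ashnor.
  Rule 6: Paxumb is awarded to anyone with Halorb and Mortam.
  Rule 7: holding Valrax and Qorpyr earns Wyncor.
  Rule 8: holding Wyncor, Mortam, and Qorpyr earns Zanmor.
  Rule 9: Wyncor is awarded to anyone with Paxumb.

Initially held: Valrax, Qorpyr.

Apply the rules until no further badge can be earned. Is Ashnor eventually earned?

Ashnor would need Halorb (Rule 5), but Halorb is never earned.

No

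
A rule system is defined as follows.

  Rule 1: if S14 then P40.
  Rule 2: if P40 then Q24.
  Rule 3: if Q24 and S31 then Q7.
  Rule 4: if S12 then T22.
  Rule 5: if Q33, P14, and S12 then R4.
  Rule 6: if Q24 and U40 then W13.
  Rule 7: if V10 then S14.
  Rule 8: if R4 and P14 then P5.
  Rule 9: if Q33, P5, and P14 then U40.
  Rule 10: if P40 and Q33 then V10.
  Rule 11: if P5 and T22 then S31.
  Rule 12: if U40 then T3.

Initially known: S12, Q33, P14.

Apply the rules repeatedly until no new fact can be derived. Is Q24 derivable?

Q24 would need P40 (Rule 2), but P40 is never established.

No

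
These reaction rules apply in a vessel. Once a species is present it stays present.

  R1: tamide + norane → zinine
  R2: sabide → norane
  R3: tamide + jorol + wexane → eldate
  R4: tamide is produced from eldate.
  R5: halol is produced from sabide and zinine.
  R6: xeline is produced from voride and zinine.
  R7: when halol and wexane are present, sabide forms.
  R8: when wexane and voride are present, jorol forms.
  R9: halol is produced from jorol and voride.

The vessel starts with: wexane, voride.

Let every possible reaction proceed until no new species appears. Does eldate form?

No

eldate would need tamide, jorol, and wexane (R3), but tamide never forms.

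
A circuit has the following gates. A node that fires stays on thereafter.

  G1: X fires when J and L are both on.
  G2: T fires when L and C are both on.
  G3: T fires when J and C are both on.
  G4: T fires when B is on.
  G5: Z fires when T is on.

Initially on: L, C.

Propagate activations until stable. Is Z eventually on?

Yes

G2: L and C on → T on.
G5: T on → Z on.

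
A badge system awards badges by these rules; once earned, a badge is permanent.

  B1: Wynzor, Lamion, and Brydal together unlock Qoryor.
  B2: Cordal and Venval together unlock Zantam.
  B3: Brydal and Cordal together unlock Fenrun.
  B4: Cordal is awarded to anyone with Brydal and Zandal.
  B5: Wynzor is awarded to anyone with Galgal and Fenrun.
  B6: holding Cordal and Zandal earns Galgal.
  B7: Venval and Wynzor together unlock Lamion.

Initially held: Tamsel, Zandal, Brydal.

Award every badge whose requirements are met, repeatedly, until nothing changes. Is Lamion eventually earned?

No

Lamion would need Venval and Wynzor (B7), but Venval is never earned.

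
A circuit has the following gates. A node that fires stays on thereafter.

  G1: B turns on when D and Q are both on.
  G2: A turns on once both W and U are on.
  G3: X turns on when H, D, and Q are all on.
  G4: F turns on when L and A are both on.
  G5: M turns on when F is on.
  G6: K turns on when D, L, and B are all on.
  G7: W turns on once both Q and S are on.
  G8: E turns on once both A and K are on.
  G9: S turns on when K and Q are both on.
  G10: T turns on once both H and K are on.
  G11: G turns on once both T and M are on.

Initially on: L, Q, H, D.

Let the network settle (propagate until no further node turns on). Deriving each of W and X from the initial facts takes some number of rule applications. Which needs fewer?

X

X: H, D, and Q are on, so X turns on (G3). [1 rule application]
W: G1: D and Q on → B on. D, L, and B are on, so K turns on (G6). K and Q are on, so S turns on (G9). G7: Q and S on → W on. [4 rule applications]
X needs fewer.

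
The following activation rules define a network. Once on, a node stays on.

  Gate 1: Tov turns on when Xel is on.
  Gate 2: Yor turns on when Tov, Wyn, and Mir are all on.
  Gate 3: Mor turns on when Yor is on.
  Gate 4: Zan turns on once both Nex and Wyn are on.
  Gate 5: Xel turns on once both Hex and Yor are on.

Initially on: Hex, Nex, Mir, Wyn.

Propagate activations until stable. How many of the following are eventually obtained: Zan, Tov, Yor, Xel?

Nex and Wyn are on, so Zan turns on (Gate 4).
Zan: reached.
Tov would need Xel (Gate 1), but Xel never turns on.
Yor would need Tov, Wyn, and Mir (Gate 2), but Tov never turns on.
Xel would need Hex and Yor (Gate 5), but Yor never turns on.
Reached: Zan — 1 of the 4.

1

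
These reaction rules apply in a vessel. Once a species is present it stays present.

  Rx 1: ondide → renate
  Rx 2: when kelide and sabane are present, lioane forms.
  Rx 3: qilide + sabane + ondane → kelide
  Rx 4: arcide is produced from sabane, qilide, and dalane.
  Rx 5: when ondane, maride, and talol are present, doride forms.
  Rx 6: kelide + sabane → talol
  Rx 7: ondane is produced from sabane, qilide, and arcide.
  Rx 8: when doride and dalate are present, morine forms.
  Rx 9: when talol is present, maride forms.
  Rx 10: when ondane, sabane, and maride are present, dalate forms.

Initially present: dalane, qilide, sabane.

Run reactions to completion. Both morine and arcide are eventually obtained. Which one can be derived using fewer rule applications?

arcide

arcide: sabane, qilide, and dalane present → arcide forms (Rx 4). [1 rule application]
morine: sabane, qilide, and dalane present → arcide forms (Rx 4). sabane, qilide, and arcide present → ondane forms (Rx 7). qilide, sabane, and ondane present → kelide forms (Rx 3). kelide and sabane present → talol forms (Rx 6). talol present → maride forms (Rx 9). ondane, sabane, and maride present → dalate forms (Rx 10). ondane, maride, and talol present → doride forms (Rx 5). doride and dalate present → morine forms (Rx 8). [8 rule applications]
arcide needs fewer.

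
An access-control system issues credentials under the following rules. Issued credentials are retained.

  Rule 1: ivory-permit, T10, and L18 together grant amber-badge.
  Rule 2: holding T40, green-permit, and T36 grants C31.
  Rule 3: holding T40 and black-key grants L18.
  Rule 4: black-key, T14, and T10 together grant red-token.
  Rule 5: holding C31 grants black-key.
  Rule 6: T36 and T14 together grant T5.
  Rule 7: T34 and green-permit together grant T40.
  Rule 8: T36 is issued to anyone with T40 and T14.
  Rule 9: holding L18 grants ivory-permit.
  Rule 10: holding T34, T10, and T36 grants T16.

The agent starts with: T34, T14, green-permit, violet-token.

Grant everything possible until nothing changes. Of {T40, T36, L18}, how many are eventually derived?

Holding T34 and green-permit grants T40 (Rule 7).
Holding T40 and T14 grants T36 (Rule 8).
Holding T40, green-permit, and T36 grants C31 (Rule 2).
Holding C31 grants black-key (Rule 5).
Holding T40 and black-key grants L18 (Rule 3).
T40: reached.
T36: reached.
L18: reached.
All 3 are reached.

3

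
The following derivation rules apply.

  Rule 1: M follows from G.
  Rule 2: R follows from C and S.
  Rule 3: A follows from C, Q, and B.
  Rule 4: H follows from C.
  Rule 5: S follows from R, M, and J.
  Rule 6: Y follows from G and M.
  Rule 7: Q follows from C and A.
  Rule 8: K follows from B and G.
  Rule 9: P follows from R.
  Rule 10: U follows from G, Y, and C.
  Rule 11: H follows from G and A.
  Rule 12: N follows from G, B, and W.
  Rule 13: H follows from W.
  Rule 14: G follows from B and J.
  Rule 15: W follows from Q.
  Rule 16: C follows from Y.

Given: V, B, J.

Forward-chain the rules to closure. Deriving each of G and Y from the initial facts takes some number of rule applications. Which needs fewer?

G: From B and J, Rule 14 gives G. [1 rule application]
Y: From B and J, Rule 14 gives G. From G, Rule 1 gives M. From G and M, Rule 6 gives Y. [3 rule applications]
G needs fewer.

G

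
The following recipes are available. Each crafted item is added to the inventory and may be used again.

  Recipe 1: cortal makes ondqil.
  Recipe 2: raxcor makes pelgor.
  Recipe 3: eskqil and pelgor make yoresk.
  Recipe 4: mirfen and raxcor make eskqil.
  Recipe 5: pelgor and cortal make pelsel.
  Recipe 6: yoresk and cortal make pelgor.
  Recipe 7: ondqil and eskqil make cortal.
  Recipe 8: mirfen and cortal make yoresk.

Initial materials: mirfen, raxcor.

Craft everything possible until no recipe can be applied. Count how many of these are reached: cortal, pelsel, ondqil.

0

cortal would need ondqil and eskqil (Recipe 7), but ondqil is never obtained.
pelsel would need pelgor and cortal (Recipe 5), but cortal is never obtained.
ondqil would need cortal (Recipe 1), but cortal is never obtained.
None of the 3 are reached.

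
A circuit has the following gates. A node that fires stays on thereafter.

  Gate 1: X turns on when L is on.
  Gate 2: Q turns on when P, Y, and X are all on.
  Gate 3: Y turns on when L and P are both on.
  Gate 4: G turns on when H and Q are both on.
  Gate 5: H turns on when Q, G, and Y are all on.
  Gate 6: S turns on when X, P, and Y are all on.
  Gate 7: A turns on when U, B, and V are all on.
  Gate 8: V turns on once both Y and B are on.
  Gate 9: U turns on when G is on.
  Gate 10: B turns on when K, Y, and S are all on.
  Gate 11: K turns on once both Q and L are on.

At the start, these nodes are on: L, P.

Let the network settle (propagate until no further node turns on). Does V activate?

Gate 3: L and P on → Y on.
L is on, so X turns on (Gate 1).
P, Y, and X are on, so Q turns on (Gate 2).
Gate 6: X, P, and Y on → S on.
Gate 11: Q and L on → K on.
Gate 10: K, Y, and S on → B on.
Y and B are on, so V turns on (Gate 8).

Yes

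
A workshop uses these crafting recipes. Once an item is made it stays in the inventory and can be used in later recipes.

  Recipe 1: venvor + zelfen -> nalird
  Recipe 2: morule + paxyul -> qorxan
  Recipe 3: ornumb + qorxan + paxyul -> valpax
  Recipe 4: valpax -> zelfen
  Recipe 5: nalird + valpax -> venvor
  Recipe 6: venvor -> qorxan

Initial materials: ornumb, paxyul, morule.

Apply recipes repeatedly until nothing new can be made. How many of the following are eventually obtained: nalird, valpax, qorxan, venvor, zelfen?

morule + paxyul -> qorxan (Recipe 2).
ornumb + qorxan + paxyul -> valpax (Recipe 3).
Using Recipe 4, valpax makes zelfen.
nalird would need venvor and zelfen (Recipe 1), but venvor is never obtained.
valpax: reached.
qorxan: reached.
venvor would need nalird and valpax (Recipe 5), but nalird is never obtained.
zelfen: reached.
Reached: valpax, qorxan, and zelfen — 3 of the 5.

3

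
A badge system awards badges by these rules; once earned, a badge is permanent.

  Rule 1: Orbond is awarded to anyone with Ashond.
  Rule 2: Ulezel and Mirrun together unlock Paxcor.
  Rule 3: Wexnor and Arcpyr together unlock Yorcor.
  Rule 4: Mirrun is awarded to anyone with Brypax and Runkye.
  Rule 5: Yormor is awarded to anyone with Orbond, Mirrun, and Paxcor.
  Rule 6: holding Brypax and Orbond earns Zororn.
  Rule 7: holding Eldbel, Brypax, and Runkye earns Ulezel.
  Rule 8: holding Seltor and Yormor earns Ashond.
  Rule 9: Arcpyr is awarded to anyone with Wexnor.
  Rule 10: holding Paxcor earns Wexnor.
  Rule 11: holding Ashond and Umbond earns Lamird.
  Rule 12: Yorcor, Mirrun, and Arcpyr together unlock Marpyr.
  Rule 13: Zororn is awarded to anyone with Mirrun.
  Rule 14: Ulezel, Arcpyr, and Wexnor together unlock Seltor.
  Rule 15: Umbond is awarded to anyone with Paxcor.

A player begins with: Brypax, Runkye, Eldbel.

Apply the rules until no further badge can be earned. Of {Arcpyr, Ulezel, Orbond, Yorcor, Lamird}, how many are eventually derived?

With Eldbel, Brypax, and Runkye, Ulezel is earned (Rule 7).
With Brypax and Runkye, Mirrun is earned (Rule 4).
With Ulezel and Mirrun, Paxcor is earned (Rule 2).
With Paxcor, Wexnor is earned (Rule 10).
With Wexnor, Arcpyr is earned (Rule 9).
With Wexnor and Arcpyr, Yorcor is earned (Rule 3).
Arcpyr: reached.
Ulezel: reached.
Orbond would need Ashond (Rule 1), but Ashond is never earned.
Yorcor: reached.
Lamird would need Ashond and Umbond (Rule 11), but Ashond is never earned.
Reached: Arcpyr, Ulezel, and Yorcor — 3 of the 5.

3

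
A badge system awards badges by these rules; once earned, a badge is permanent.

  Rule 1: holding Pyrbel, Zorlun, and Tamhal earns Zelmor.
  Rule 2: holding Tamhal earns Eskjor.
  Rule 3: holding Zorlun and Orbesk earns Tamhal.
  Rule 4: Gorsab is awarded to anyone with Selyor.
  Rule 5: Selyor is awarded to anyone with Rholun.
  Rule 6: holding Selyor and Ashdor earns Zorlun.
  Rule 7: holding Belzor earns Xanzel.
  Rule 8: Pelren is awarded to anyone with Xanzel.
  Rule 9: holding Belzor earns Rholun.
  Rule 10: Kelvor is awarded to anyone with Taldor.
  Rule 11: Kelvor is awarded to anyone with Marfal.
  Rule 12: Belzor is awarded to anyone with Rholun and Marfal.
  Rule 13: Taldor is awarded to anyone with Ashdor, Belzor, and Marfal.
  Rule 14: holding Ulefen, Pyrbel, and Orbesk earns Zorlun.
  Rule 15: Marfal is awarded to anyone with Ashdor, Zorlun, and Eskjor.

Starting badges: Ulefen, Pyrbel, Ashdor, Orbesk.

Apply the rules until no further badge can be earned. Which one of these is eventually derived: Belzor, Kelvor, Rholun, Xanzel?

Kelvor

With Ulefen, Pyrbel, and Orbesk, Zorlun is earned (Rule 14).
With Zorlun and Orbesk, Tamhal is earned (Rule 3).
With Tamhal, Eskjor is earned (Rule 2).
With Ashdor, Zorlun, and Eskjor, Marfal is earned (Rule 15).
With Marfal, Kelvor is earned (Rule 11).
Belzor would need Rholun and Marfal (Rule 12), but Rholun is never earned. Xanzel would need Belzor (Rule 7), but Belzor is never earned. Rholun would need Belzor (Rule 9), but Belzor is never earned.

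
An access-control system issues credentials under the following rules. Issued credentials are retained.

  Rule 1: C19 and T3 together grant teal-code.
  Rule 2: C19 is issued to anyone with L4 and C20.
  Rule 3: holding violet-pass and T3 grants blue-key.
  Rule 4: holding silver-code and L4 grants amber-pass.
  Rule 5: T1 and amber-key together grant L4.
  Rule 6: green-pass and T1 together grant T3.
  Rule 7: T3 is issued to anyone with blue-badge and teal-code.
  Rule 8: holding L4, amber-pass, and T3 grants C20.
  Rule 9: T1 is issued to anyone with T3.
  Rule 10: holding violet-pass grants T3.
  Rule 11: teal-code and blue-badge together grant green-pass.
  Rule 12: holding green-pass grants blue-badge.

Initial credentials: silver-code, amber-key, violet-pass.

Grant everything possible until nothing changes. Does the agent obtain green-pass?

No

green-pass would need teal-code and blue-badge (Rule 11), but blue-badge is never granted.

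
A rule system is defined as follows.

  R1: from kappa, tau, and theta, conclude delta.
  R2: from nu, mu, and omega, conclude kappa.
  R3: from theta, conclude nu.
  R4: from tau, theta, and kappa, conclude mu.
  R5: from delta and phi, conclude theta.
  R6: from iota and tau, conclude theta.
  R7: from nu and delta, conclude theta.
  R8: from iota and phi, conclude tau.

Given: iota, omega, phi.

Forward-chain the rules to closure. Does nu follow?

Yes

From iota and phi, R8 gives tau.
iota and tau hold, so theta follows (R6).
theta holds, so nu follows (R3).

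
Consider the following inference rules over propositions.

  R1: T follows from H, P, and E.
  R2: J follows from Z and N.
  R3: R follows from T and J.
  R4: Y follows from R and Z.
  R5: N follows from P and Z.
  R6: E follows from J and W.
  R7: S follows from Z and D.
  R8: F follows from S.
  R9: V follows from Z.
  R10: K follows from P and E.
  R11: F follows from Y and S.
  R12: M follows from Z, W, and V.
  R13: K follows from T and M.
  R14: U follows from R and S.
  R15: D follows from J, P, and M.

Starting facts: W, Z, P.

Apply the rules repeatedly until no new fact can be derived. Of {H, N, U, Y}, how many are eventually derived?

From P and Z, R5 gives N.
No rule produces H, and it is not given.
N: reached.
U would need R and S (R14), but R is never established.
Y would need R and Z (R4), but R is never established.
Reached: N — 1 of the 4.

1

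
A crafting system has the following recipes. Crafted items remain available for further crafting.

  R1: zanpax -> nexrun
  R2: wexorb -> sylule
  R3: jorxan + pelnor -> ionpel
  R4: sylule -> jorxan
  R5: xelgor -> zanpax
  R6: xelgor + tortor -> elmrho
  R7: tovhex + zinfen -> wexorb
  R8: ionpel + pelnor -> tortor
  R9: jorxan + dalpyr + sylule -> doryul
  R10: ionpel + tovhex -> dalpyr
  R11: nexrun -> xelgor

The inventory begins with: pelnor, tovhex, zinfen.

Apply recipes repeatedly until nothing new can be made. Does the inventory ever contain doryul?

Yes

tovhex + zinfen -> wexorb (R7).
Using R2, wexorb makes sylule.
sylule -> jorxan (R4).
jorxan + pelnor -> ionpel (R3).
ionpel + tovhex -> dalpyr (R10).
Using R9, jorxan, dalpyr, and sylule make doryul.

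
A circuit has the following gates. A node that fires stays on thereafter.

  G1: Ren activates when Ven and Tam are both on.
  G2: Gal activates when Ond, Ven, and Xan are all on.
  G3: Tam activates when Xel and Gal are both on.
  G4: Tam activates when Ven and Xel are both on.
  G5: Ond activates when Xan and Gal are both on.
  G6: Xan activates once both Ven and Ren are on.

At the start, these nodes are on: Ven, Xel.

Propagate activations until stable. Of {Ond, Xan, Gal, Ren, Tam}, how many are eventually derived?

G4: Ven and Xel on → Tam on.
G1: Ven and Tam on → Ren on.
Ven and Ren are on, so Xan activates (G6).
Ond would need Xan and Gal (G5), but Gal never turns on.
Xan: reached.
Gal would need Ond, Ven, and Xan (G2), but Ond never turns on.
Ren: reached.
Tam: reached.
Reached: Xan, Ren, and Tam — 3 of the 5.

3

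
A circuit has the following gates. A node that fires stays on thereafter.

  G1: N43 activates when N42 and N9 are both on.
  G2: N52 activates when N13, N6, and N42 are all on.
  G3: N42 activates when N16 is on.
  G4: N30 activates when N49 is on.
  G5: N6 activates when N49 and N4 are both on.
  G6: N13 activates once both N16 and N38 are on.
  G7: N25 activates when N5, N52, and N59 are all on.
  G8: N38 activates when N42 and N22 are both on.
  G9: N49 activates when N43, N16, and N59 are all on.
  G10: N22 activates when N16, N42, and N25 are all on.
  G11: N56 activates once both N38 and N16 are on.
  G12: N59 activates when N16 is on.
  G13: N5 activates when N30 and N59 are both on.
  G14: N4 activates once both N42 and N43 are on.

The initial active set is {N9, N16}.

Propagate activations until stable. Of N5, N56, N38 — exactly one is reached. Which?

N16 is on, so N42 activates (G3).
G12: N16 on → N59 on.
N42 and N9 are on, so N43 activates (G1).
G9: N43, N16, and N59 on → N49 on.
G4: N49 on → N30 on.
G13: N30 and N59 on → N5 on.
N56 would need N38 and N16 (G11), but N38 never turns on. N38 would need N42 and N22 (G8), but N22 never turns on.

N5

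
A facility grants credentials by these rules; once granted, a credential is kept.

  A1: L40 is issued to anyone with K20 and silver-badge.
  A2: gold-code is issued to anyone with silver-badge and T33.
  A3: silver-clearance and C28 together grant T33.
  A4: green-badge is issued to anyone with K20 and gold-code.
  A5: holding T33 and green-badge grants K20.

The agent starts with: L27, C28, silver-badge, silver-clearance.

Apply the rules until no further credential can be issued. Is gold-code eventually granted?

Yes

Holding silver-clearance and C28 grants T33 (A3).
Holding silver-badge and T33 grants gold-code (A2).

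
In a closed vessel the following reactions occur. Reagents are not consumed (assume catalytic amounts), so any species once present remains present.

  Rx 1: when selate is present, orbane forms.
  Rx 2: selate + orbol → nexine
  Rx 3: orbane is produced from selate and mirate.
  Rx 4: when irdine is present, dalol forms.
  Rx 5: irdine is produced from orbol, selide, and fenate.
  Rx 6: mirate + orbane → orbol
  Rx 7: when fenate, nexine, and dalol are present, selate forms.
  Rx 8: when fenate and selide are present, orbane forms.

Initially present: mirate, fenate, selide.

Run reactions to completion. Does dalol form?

Yes

fenate and selide present → orbane forms (Rx 8).
mirate and orbane present → orbol forms (Rx 6).
orbol, selide, and fenate present → irdine forms (Rx 5).
irdine present → dalol forms (Rx 4).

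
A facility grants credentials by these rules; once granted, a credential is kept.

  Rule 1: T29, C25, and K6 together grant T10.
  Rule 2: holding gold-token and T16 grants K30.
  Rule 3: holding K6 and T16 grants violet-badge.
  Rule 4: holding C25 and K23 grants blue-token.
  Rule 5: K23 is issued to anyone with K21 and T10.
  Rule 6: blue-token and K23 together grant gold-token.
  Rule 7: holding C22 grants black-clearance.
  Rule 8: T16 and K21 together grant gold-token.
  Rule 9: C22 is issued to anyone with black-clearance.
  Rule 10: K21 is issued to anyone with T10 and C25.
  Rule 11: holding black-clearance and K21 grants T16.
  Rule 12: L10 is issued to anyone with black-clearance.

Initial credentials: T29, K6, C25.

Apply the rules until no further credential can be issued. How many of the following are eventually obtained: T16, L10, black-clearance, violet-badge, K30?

T16 would need black-clearance and K21 (Rule 11), but black-clearance is never granted.
L10 would need black-clearance (Rule 12), but black-clearance is never granted.
black-clearance would need C22 (Rule 7), but C22 is never granted.
violet-badge would need K6 and T16 (Rule 3), but T16 is never granted.
K30 would need gold-token and T16 (Rule 2), but T16 is never granted.
None of the 5 are reached.

0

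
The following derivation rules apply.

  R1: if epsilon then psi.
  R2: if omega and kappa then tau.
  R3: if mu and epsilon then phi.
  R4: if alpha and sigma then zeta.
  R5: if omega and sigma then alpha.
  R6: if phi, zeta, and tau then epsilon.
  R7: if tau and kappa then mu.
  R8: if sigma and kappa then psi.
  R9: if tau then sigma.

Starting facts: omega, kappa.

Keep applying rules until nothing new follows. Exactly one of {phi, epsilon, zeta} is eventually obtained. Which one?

zeta

From omega and kappa, R2 gives tau.
From tau, R9 gives sigma.
omega and sigma hold, so alpha follows (R5).
alpha and sigma hold, so zeta follows (R4).
epsilon would need phi, zeta, and tau (R6), but phi is never established. phi would need mu and epsilon (R3), but epsilon is never established.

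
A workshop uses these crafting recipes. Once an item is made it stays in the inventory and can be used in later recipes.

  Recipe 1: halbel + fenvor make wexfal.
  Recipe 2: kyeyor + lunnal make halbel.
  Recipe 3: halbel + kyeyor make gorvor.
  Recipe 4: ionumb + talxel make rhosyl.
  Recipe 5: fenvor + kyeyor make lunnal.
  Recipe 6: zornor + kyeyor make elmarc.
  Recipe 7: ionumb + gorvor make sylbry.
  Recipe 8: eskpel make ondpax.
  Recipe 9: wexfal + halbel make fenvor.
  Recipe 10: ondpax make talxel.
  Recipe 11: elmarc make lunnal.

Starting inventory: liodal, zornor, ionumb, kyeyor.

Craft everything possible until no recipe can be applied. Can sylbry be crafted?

zornor + kyeyor → elmarc (Recipe 6).
elmarc → lunnal (Recipe 11).
kyeyor + lunnal → halbel (Recipe 2).
halbel + kyeyor → gorvor (Recipe 3).
Using Recipe 7, ionumb and gorvor make sylbry.

Yes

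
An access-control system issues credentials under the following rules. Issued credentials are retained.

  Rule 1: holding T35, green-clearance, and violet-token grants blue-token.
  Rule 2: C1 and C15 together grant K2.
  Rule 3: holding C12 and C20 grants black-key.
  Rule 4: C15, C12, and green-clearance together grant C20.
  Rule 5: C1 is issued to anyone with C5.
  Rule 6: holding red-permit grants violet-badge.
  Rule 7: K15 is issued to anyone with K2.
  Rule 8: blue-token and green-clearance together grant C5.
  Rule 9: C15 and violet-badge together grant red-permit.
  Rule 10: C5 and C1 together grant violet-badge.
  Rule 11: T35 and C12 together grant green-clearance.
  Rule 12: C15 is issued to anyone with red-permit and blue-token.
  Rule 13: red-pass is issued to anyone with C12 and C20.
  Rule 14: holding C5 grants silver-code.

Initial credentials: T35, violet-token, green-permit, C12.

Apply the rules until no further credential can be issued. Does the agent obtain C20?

C20 would need C15, C12, and green-clearance (Rule 4), but C15 is never granted.

No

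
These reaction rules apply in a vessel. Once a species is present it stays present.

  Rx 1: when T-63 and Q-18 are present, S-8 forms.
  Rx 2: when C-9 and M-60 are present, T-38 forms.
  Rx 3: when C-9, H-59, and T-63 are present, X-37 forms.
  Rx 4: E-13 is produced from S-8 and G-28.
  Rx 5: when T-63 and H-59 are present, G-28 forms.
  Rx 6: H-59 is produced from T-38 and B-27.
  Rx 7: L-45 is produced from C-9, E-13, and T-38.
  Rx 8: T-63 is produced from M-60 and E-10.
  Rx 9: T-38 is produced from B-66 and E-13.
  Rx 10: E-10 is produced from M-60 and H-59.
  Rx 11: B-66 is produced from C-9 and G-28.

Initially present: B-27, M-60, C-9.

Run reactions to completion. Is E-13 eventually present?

No

E-13 would need S-8 and G-28 (Rx 4), but S-8 never forms.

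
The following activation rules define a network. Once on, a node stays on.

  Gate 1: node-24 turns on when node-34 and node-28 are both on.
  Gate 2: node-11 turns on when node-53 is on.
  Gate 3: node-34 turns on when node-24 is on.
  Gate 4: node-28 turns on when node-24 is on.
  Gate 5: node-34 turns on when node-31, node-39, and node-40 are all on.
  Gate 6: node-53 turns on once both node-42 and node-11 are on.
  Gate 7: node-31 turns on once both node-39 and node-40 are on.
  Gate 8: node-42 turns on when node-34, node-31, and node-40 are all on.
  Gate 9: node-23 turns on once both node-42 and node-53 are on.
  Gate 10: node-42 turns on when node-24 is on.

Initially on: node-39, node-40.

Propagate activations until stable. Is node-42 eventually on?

Gate 7: node-39 and node-40 on → node-31 on.
node-31, node-39, and node-40 are on, so node-34 turns on (Gate 5).
Gate 8: node-34, node-31, and node-40 on → node-42 on.

Yes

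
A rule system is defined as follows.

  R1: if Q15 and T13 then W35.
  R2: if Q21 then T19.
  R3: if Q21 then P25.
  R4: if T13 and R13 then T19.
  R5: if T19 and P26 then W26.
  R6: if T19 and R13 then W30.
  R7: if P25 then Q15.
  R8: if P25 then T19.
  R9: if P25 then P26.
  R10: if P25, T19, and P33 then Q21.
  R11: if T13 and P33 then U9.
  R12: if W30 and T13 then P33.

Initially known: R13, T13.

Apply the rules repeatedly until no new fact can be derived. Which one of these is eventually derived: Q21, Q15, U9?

From T13 and R13, R4 gives T19.
From T19 and R13, R6 gives W30.
From W30 and T13, R12 gives P33.
T13 and P33 hold, so U9 follows (R11).
Q15 would need P25 (R7), but P25 is never established. Q21 would need P25, T19, and P33 (R10), but P25 is never established.

U9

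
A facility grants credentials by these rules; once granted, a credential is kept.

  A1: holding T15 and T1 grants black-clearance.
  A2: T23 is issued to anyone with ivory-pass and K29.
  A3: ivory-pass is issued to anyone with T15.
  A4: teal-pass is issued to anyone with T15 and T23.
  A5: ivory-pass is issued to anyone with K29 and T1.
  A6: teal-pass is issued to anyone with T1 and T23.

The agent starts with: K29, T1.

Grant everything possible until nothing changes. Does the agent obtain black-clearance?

black-clearance would need T15 and T1 (A1), but T15 is never granted.

No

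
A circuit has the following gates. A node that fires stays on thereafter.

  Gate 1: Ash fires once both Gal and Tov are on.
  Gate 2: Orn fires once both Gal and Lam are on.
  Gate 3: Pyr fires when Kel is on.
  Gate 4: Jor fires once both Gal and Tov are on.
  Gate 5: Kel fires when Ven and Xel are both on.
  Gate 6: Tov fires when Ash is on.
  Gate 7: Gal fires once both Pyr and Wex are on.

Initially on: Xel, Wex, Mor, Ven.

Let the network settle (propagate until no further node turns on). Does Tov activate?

No

Tov would need Ash (Gate 6), but Ash never turns on.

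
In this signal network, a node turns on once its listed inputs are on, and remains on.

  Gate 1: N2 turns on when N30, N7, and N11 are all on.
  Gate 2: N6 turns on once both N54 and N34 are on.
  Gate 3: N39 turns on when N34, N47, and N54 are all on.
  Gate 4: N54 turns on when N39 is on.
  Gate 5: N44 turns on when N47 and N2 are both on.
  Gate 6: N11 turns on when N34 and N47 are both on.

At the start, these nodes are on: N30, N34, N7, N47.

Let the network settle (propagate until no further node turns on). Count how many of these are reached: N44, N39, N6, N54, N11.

2

N34 and N47 are on, so N11 turns on (Gate 6).
N30, N7, and N11 are on, so N2 turns on (Gate 1).
N47 and N2 are on, so N44 turns on (Gate 5).
N44: reached.
N39 would need N34, N47, and N54 (Gate 3), but N54 never turns on.
N6 would need N54 and N34 (Gate 2), but N54 never turns on.
N54 would need N39 (Gate 4), but N39 never turns on.
N11: reached.
Reached: N44 and N11 — 2 of the 5.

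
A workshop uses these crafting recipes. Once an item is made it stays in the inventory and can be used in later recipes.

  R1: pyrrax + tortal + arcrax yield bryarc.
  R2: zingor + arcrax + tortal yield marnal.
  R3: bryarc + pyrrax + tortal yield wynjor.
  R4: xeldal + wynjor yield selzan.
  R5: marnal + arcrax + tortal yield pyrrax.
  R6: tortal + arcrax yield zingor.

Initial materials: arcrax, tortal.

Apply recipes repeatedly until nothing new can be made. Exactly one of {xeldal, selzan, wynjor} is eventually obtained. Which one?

wynjor

tortal + arcrax → zingor (R6).
zingor + arcrax + tortal → marnal (R2).
Using R5, marnal, arcrax, and tortal make pyrrax.
Using R1, pyrrax, tortal, and arcrax make bryarc.
bryarc + pyrrax + tortal → wynjor (R3).
No rule produces xeldal, and it is not given. selzan would need xeldal and wynjor (R4), but xeldal is never obtained.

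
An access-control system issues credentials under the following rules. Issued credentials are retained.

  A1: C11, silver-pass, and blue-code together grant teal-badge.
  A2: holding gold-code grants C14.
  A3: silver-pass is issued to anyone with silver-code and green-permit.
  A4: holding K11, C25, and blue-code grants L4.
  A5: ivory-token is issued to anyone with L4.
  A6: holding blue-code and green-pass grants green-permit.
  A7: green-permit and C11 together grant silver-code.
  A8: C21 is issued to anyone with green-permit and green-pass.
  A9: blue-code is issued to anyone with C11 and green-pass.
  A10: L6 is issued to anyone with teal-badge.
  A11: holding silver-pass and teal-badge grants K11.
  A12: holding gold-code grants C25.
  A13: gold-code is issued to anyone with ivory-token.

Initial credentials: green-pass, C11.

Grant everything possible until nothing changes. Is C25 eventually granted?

No

C25 would need gold-code (A12), but gold-code is never granted.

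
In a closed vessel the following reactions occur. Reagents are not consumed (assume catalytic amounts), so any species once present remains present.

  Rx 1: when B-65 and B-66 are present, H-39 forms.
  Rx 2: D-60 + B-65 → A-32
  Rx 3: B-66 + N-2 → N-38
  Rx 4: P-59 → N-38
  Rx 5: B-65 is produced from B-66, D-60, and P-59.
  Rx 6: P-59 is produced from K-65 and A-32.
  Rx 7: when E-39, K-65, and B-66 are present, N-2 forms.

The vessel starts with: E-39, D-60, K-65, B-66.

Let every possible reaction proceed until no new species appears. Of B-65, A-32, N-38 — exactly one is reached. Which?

N-38

E-39, K-65, and B-66 present → N-2 forms (Rx 7).
B-66 and N-2 present → N-38 forms (Rx 3).
A-32 would need D-60 and B-65 (Rx 2), but B-65 never forms. B-65 would need B-66, D-60, and P-59 (Rx 5), but P-59 never forms.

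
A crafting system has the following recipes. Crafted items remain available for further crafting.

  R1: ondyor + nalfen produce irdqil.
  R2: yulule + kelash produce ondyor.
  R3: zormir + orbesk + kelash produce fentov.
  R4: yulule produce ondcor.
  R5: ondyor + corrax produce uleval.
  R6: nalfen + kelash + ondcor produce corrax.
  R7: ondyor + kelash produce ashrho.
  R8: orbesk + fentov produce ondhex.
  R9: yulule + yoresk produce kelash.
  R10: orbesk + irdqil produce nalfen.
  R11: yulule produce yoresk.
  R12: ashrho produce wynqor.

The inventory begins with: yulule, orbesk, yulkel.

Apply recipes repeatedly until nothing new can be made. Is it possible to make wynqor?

yulule → yoresk (R11).
Using R9, yulule and yoresk make kelash.
Using R2, yulule and kelash make ondyor.
Using R7, ondyor and kelash make ashrho.
Using R12, ashrho makes wynqor.

Yes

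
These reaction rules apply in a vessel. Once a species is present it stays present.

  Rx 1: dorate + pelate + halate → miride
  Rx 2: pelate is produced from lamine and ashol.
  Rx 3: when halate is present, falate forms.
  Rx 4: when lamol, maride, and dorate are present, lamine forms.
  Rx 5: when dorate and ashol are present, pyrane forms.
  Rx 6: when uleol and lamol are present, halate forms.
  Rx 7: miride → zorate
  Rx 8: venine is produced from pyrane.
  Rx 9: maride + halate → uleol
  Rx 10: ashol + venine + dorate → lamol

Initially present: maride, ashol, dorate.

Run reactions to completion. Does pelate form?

dorate and ashol present → pyrane forms (Rx 5).
pyrane present → venine forms (Rx 8).
ashol, venine, and dorate present → lamol forms (Rx 10).
lamol, maride, and dorate present → lamine forms (Rx 4).
lamine and ashol present → pelate forms (Rx 2).

Yes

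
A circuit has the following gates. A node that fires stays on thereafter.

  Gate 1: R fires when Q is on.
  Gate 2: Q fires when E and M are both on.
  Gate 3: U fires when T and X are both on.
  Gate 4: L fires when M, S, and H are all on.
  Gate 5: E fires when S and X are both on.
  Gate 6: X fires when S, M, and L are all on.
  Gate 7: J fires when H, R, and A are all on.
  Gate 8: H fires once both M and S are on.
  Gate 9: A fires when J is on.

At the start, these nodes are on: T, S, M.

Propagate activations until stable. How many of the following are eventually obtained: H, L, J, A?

M and S are on, so H fires (Gate 8).
Gate 4: M, S, and H on → L on.
H: reached.
L: reached.
J would need H, R, and A (Gate 7), but A never turns on.
A would need J (Gate 9), but J never turns on.
Reached: H and L — 2 of the 4.

2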